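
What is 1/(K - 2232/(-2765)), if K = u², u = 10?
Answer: 2765/278732 ≈ 0.0099199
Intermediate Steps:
K = 100 (K = 10² = 100)
1/(K - 2232/(-2765)) = 1/(100 - 2232/(-2765)) = 1/(100 - 2232*(-1/2765)) = 1/(100 + 2232/2765) = 1/(278732/2765) = 2765/278732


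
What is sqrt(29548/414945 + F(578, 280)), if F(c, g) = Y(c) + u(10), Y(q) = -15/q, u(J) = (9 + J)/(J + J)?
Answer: sqrt(22010607084385)/4702710 ≈ 0.99763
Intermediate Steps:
u(J) = (9 + J)/(2*J) (u(J) = (9 + J)/((2*J)) = (9 + J)*(1/(2*J)) = (9 + J)/(2*J))
F(c, g) = 19/20 - 15/c (F(c, g) = -15/c + (1/2)*(9 + 10)/10 = -15/c + (1/2)*(1/10)*19 = -15/c + 19/20 = 19/20 - 15/c)
sqrt(29548/414945 + F(578, 280)) = sqrt(29548/414945 + (19/20 - 15/578)) = sqrt(29548/414945 + 5341/5780) = sqrt(477401737/479676420) = sqrt(22010607084385)/4702710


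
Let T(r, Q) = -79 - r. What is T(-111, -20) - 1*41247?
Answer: -41215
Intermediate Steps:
T(-111, -20) - 1*41247 = (-79 - 1*(-111)) - 1*41247 = (-79 + 111) - 41247 = 32 - 41247 = -41215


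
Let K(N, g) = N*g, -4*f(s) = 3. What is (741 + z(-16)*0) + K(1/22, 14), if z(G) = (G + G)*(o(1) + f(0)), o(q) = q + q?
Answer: 8158/11 ≈ 741.64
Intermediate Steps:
f(s) = -3/4 (f(s) = -1/4*3 = -3/4)
o(q) = 2*q
z(G) = 5*G/2 (z(G) = (G + G)*(2*1 - 3/4) = (2*G)*(2 - 3/4) = (2*G)*(5/4) = 5*G/2)
(741 + z(-16)*0) + K(1/22, 14) = (741 + ((5/2)*(-16))*0) + 14/22 = (741 - 40*0) + (1/22)*14 = (741 + 0) + 7/11 = 741 + 7/11 = 8158/11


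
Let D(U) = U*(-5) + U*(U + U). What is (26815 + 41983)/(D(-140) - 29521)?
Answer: 68798/10379 ≈ 6.6286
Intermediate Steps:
D(U) = -5*U + 2*U**2 (D(U) = -5*U + U*(2*U) = -5*U + 2*U**2)
(26815 + 41983)/(D(-140) - 29521) = (26815 + 41983)/(-140*(-5 + 2*(-140)) - 29521) = 68798/(-140*(-5 - 280) - 29521) = 68798/(-140*(-285) - 29521) = 68798/(39900 - 29521) = 68798/10379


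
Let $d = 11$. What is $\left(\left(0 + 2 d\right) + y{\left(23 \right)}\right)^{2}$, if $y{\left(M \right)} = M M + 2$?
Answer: $305809$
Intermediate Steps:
$y{\left(M \right)} = 2 + M^{2}$ ($y{\left(M \right)} = M^{2} + 2 = 2 + M^{2}$)
$\left(\left(0 + 2 d\right) + y{\left(23 \right)}\right)^{2} = \left(\left(0 + 2 \cdot 11\right) + \left(2 + 23^{2}\right)\right)^{2} = \left(\left(0 + 22\right) + \left(2 + 529\right)\right)^{2} = \left(22 + 531\right)^{2} = 553^{2} = 305809$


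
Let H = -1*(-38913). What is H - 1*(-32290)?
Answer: 71203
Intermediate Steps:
H = 38913
H - 1*(-32290) = 38913 - 1*(-32290) = 38913 + 32290 = 71203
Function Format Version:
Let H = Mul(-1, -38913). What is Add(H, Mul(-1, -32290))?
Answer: 71203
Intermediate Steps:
H = 38913
Add(H, Mul(-1, -32290)) = Add(38913, Mul(-1, -32290)) = Add(38913, 32290) = 71203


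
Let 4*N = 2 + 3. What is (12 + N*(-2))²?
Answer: 361/4 ≈ 90.250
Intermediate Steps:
N = 5/4 (N = (2 + 3)/4 = (¼)*5 = 5/4 ≈ 1.2500)
(12 + N*(-2))² = (12 + (5/4)*(-2))² = (12 - 5/2)² = (19/2)² = 361/4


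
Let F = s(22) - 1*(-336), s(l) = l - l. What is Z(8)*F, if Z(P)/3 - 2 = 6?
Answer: 8064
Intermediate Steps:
Z(P) = 24 (Z(P) = 6 + 3*6 = 6 + 18 = 24)
s(l) = 0
F = 336 (F = 0 - 1*(-336) = 0 + 336 = 336)
Z(8)*F = 24*336 = 8064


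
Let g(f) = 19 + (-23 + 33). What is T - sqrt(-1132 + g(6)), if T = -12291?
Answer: -12291 - I*sqrt(1103) ≈ -12291.0 - 33.211*I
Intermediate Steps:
g(f) = 29 (g(f) = 19 + 10 = 29)
T - sqrt(-1132 + g(6)) = -12291 - sqrt(-1132 + 29) = -12291 - sqrt(-1103) = -12291 - I*sqrt(1103)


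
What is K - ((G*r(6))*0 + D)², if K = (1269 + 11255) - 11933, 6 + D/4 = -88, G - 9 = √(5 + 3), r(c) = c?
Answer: -140785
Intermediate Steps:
G = 9 + 2*√2 (G = 9 + √(5 + 3) = 9 + √8 = 9 + 2*√2 ≈ 11.828)
D = -376 (D = -24 + 4*(-88) = -24 - 352 = -376)
K = 591 (K = 12524 - 11933 = 591)
K - ((G*r(6))*0 + D)² = 591 - (((9 + 2*√2)*6)*0 - 376)² = 591 - ((54 + 12*√2)*0 - 376)² = 591 - (0 - 376)² = 591 - 1*(-376)² = 591 - 1*141376 = 591 - 141376 = -140785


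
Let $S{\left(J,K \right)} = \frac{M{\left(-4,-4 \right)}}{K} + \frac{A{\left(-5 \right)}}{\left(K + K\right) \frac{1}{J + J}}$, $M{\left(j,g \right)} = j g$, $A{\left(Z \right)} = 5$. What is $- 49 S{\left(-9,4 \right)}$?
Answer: $\frac{1421}{4} \approx 355.25$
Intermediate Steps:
$M{\left(j,g \right)} = g j$
$S{\left(J,K \right)} = \frac{16}{K} + \frac{5 J}{K}$ ($S{\left(J,K \right)} = \frac{\left(-4\right) \left(-4\right)}{K} + \frac{5}{\left(K + K\right) \frac{1}{J + J}} = \frac{16}{K} + \frac{5}{2 K \frac{1}{2 J}} = \frac{16}{K} + \frac{5}{K \frac{1}{J}} = \frac{16}{K} + 5 \frac{J}{K} = \frac{16}{K} + \frac{5 J}{K}$)
$- 49 S{\left(-9,4 \right)} = - 49 \frac{16 + 5 \left(-9\right)}{4} = - 49 \frac{16 - 45}{4} = - 49 \cdot \frac{1}{4} \left(-29\right) = \left(-49\right) \left(- \frac{29}{4}\right) = \frac{1421}{4}$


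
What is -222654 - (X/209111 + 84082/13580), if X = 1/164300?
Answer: -742042457492366487/3332622918100 ≈ -2.2266e+5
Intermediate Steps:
X = 1/164300 ≈ 6.0864e-6
-222654 - (X/209111 + 84082/13580) = -222654 - ((1/164300)/209111 + 84082/13580) = -222654 - ((1/164300)*(1/209111) + 84082*(1/13580)) = -222654 - (1/34356937300 + 42041/6790) = -222654 - 1*20634285729087/3332622918100 = -222654 - 20634285729087/3332622918100 = -742042457492366487/3332622918100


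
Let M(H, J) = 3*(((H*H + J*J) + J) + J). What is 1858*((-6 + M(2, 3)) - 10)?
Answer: 76178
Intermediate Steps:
M(H, J) = 3*H² + 3*J² + 6*J (M(H, J) = 3*(((H² + J²) + J) + J) = 3*((J + H² + J²) + J) = 3*(H² + J² + 2*J) = 3*H² + 3*J² + 6*J)
1858*((-6 + M(2, 3)) - 10) = 1858*((-6 + (3*2² + 3*3² + 6*3)) - 10) = 1858*((-6 + (3*4 + 3*9 + 18)) - 10) = 1858*((-6 + (12 + 27 + 18)) - 10) = 1858*((-6 + 57) - 10) = 1858*(51 - 10) = 1858*41 = 76178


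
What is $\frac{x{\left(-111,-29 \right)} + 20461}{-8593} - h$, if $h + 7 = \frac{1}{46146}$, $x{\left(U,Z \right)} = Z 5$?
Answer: $\frac{1838217317}{396532578} \approx 4.6357$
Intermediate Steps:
$x{\left(U,Z \right)} = 5 Z$
$h = - \frac{323021}{46146}$ ($h = -7 + \frac{1}{46146} = - \frac{323021}{46146} \approx -7.0$)
$\frac{x{\left(-111,-29 \right)} + 20461}{-8593} - h = \frac{5 \left(-29\right) + 20461}{-8593} - - \frac{323021}{46146} = \left(-145 + 20461\right) \left(- \frac{1}{8593}\right) + \frac{323021}{46146} = 20316 \left(- \frac{1}{8593}\right) + \frac{323021}{46146} = - \frac{20316}{8593} + \frac{323021}{46146} = \frac{1838217317}{396532578}$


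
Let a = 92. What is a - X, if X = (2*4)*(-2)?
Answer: 108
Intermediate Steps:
X = -16 (X = 8*(-2) = -16)
a - X = 92 - 1*(-16) = 92 + 16 = 108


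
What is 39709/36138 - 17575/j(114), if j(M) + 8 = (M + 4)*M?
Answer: -50638777/242919636 ≈ -0.20846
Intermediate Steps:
j(M) = -8 + M*(4 + M) (j(M) = -8 + (M + 4)*M = -8 + (4 + M)*M = -8 + M*(4 + M))
39709/36138 - 17575/j(114) = 39709/36138 - 17575/(-8 + 114² + 4*114) = 39709*(1/36138) - 17575/(-8 + 12996 + 456) = 39709/36138 - 17575/13444 = -50638777/242919636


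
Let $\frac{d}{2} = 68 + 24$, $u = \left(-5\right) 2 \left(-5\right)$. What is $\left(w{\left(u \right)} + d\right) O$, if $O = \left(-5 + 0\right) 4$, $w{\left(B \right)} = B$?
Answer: $-4680$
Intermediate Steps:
$u = 50$ ($u = \left(-10\right) \left(-5\right) = 50$)
$d = 184$ ($d = 2 \left(68 + 24\right) = 2 \cdot 92 = 184$)
$O = -20$ ($O = \left(-5\right) 4 = -20$)
$\left(w{\left(u \right)} + d\right) O = \left(50 + 184\right) \left(-20\right) = 234 \left(-20\right) = -4680$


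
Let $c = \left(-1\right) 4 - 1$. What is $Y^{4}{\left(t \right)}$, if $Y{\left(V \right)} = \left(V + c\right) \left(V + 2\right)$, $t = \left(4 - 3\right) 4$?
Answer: $1296$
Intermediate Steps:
$c = -5$ ($c = -4 - 1 = -5$)
$t = 4$ ($t = 1 \cdot 4 = 4$)
$Y{\left(V \right)} = \left(-5 + V\right) \left(2 + V\right)$ ($Y{\left(V \right)} = \left(V - 5\right) \left(V + 2\right) = \left(-5 + V\right) \left(2 + V\right)$)
$Y^{4}{\left(t \right)} = \left(-10 + 4^{2} - 12\right)^{4} = \left(-10 + 16 - 12\right)^{4} = \left(-6\right)^{4} = 1296$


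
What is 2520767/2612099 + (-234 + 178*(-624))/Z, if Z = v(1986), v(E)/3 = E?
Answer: -45953926918/2593814307 ≈ -17.717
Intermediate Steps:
v(E) = 3*E
Z = 5958 (Z = 3*1986 = 5958)
2520767/2612099 + (-234 + 178*(-624))/Z = 2520767/2612099 + (-234 + 178*(-624))/5958 = 2520767*(1/2612099) + (-234 - 111072)*(1/5958) = 2520767/2612099 - 111306*1/5958 = 2520767/2612099 - 18551/993 = -45953926918/2593814307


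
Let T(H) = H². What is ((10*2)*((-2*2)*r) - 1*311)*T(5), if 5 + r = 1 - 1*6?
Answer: 12225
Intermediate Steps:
r = -10 (r = -5 + (1 - 1*6) = -5 + (1 - 6) = -5 - 5 = -10)
((10*2)*((-2*2)*r) - 1*311)*T(5) = ((10*2)*(-2*2*(-10)) - 1*311)*5² = (20*(-4*(-10)) - 311)*25 = (20*40 - 311)*25 = (800 - 311)*25 = 489*25 = 12225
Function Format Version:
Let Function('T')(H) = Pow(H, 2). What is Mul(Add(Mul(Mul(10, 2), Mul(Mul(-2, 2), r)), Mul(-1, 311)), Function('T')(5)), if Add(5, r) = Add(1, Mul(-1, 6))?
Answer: 12225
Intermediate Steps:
r = -10 (r = Add(-5, Add(1, Mul(-1, 6))) = Add(-5, Add(1, -6)) = Add(-5, -5) = -10)
Mul(Add(Mul(Mul(10, 2), Mul(Mul(-2, 2), r)), Mul(-1, 311)), Function('T')(5)) = Mul(Add(Mul(Mul(10, 2), Mul(Mul(-2, 2), -10)), Mul(-1, 311)), Pow(5, 2)) = Mul(Add(Mul(20, Mul(-4, -10)), -311), 25) = Mul(Add(Mul(20, 40), -311), 25) = Mul(Add(800, -311), 25) = Mul(489, 25) = 12225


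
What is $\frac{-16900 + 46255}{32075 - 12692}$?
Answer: $\frac{9785}{6461} \approx 1.5145$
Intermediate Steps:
$\frac{-16900 + 46255}{32075 - 12692} = \frac{29355}{19383} = 29355 \cdot \frac{1}{19383} = \frac{9785}{6461}$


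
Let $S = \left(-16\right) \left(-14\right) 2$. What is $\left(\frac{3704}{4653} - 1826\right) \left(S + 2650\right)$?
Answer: $- \frac{26310304052}{4653} \approx -5.6545 \cdot 10^{6}$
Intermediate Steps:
$S = 448$ ($S = 224 \cdot 2 = 448$)
$\left(\frac{3704}{4653} - 1826\right) \left(S + 2650\right) = \left(\frac{3704}{4653} - 1826\right) \left(448 + 2650\right) = \left(3704 \cdot \frac{1}{4653} - 1826\right) 3098 = \left(\frac{3704}{4653} - 1826\right) 3098 = \left(- \frac{8492674}{4653}\right) 3098 = - \frac{26310304052}{4653}$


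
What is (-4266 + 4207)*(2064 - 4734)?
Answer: 157530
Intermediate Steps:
(-4266 + 4207)*(2064 - 4734) = -59*(-2670) = 157530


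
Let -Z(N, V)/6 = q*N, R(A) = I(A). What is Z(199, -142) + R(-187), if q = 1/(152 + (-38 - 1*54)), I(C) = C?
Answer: -2069/10 ≈ -206.90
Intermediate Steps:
q = 1/60 (q = 1/(152 + (-38 - 54)) = 1/(152 - 92) = 1/60 ≈ 0.016667)
R(A) = A
Z(N, V) = -N/10
Z(199, -142) + R(-187) = -⅒*199 - 187 = -199/10 - 187 = -2069/10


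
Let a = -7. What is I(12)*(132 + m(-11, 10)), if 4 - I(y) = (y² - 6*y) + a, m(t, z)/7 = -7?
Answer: -5063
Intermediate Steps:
m(t, z) = -49 (m(t, z) = 7*(-7) = -49)
I(y) = 11 - y² + 6*y (I(y) = 4 - ((y² - 6*y) - 7) = 4 - (-7 + y² - 6*y) = 4 + (7 - y² + 6*y) = 11 - y² + 6*y)
I(12)*(132 + m(-11, 10)) = (11 - 1*12² + 6*12)*(132 - 49) = (11 - 1*144 + 72)*83 = (11 - 144 + 72)*83 = -61*83 = -5063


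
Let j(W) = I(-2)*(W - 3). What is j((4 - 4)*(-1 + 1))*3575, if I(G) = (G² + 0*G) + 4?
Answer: -85800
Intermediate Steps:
I(G) = 4 + G² (I(G) = (G² + 0) + 4 = G² + 4 = 4 + G²)
j(W) = -24 + 8*W (j(W) = (4 + (-2)²)*(W - 3) = (4 + 4)*(-3 + W) = 8*(-3 + W) = -24 + 8*W)
j((4 - 4)*(-1 + 1))*3575 = (-24 + 8*((4 - 4)*(-1 + 1)))*3575 = (-24 + 8*(0*0))*3575 = (-24 + 8*0)*3575 = (-24 + 0)*3575 = -24*3575 = -85800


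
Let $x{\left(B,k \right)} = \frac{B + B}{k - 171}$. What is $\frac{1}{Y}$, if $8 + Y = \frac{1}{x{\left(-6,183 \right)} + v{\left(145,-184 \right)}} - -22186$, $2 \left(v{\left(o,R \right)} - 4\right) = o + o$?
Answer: $\frac{148}{3282345} \approx 4.509 \cdot 10^{-5}$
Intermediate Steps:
$x{\left(B,k \right)} = \frac{2 B}{-171 + k}$
$v{\left(o,R \right)} = 4 + o$ ($v{\left(o,R \right)} = 4 + \frac{o + o}{2} = 4 + \frac{2 o}{2} = 4 + o$)
$Y = \frac{3282345}{148}$ ($Y = -8 + \left(\frac{1}{2 \left(-6\right) \frac{1}{-171 + 183} + \left(4 + 145\right)} - -22186\right) = -8 + \left(\frac{1}{2 \left(-6\right) \frac{1}{12} + 149} + 22186\right) = -8 + \left(\frac{1}{-1 + 149} + 22186\right) = -8 + \left(\frac{1}{148} + 22186\right) = -8 + \frac{3283529}{148} = \frac{3282345}{148} \approx 22178.0$)
$\frac{1}{Y} = \frac{1}{\frac{3282345}{148}} = \frac{148}{3282345}$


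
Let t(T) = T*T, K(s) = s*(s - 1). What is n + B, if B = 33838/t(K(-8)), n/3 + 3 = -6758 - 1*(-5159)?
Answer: -12440233/2592 ≈ -4799.5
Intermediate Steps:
n = -4806 (n = -9 + 3*(-6758 - 1*(-5159)) = -9 + 3*(-6758 + 5159) = -9 + 3*(-1599) = -9 - 4797 = -4806)
K(s) = s*(-1 + s)
t(T) = T**2
B = 16919/2592 (B = 33838/((-8*(-1 - 8))**2) = 33838/((-8*(-9))**2) = 33838/(72**2) = 33838/5184 = 33838*(1/5184) = 16919/2592 ≈ 6.5274)
n + B = -4806 + 16919/2592 = -12440233/2592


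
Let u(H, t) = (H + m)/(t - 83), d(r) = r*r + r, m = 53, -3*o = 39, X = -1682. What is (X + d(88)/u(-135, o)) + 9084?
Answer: 679418/41 ≈ 16571.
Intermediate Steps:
o = -13 (o = -1/3*39 = -13)
d(r) = r + r**2 (d(r) = r**2 + r = r + r**2)
u(H, t) = (53 + H)/(-83 + t) (u(H, t) = (H + 53)/(t - 83) = (53 + H)/(-83 + t))
(X + d(88)/u(-135, o)) + 9084 = (-1682 + (88*(1 + 88))/(((53 - 135)/(-83 - 13)))) + 9084 = (-1682 + (88*89)/((-82/(-96)))) + 9084 = (-1682 + 7832/((-1/96*(-82)))) + 9084 = (-1682 + 7832/(41/48)) + 9084 = (-1682 + 7832*(48/41)) + 9084 = (-1682 + 375936/41) + 9084 = 306974/41 + 9084 = 679418/41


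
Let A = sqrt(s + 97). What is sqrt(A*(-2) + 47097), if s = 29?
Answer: sqrt(47097 - 6*sqrt(14)) ≈ 216.97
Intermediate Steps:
A = 3*sqrt(14) (A = sqrt(29 + 97) = sqrt(126) = 3*sqrt(14) ≈ 11.225)
sqrt(A*(-2) + 47097) = sqrt((3*sqrt(14))*(-2) + 47097) = sqrt(-6*sqrt(14) + 47097) = sqrt(47097 - 6*sqrt(14))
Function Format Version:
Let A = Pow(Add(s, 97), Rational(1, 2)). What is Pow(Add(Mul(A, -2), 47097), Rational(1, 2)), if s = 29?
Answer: Pow(Add(47097, Mul(-6, Pow(14, Rational(1, 2)))), Rational(1, 2)) ≈ 216.97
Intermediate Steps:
A = Mul(3, Pow(14, Rational(1, 2))) (A = Pow(Add(29, 97), Rational(1, 2)) = Pow(126, Rational(1, 2)) = Mul(3, Pow(14, Rational(1, 2))) ≈ 11.225)
Pow(Add(Mul(A, -2), 47097), Rational(1, 2)) = Pow(Add(Mul(Mul(3, Pow(14, Rational(1, 2))), -2), 47097), Rational(1, 2)) = Pow(Add(Mul(-6, Pow(14, Rational(1, 2))), 47097), Rational(1, 2)) = Pow(Add(47097, Mul(-6, Pow(14, Rational(1, 2)))), Rational(1, 2))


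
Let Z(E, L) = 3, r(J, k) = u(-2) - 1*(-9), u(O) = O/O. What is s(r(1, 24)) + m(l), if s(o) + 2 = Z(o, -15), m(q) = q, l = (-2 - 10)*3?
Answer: -35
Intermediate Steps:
u(O) = 1
r(J, k) = 10 (r(J, k) = 1 - 1*(-9) = 1 + 9 = 10)
l = -36 (l = -12*3 = -36)
s(o) = 1 (s(o) = -2 + 3 = 1)
s(r(1, 24)) + m(l) = 1 - 36 = -35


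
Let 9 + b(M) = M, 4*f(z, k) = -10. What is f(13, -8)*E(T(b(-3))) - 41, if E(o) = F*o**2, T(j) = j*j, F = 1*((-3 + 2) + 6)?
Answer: -259241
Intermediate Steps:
f(z, k) = -5/2 (f(z, k) = (1/4)*(-10) = -5/2)
b(M) = -9 + M
F = 5 (F = 1*(-1 + 6) = 1*5 = 5)
T(j) = j**2
E(o) = 5*o**2
f(13, -8)*E(T(b(-3))) - 41 = -25*((-9 - 3)**2)**2/2 - 41 = -25*((-12)**2)**2/2 - 41 = -25*144**2/2 - 41 = -25*20736/2 - 41 = -5/2*103680 - 41 = -259200 - 41 = -259241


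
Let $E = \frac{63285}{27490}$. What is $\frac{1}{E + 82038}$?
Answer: $\frac{5498}{451057581} \approx 1.2189 \cdot 10^{-5}$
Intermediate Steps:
$E = \frac{12657}{5498}$ ($E = 63285 \cdot \frac{1}{27490} = \frac{12657}{5498} \approx 2.3021$)
$\frac{1}{E + 82038} = \frac{1}{\frac{12657}{5498} + 82038} = \frac{1}{\frac{451057581}{5498}} = \frac{5498}{451057581}$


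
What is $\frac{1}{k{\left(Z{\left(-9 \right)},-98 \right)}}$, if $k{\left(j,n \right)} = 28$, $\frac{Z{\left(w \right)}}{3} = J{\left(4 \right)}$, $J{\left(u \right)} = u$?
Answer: $\frac{1}{28} \approx 0.035714$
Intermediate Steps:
$Z{\left(w \right)} = 12$ ($Z{\left(w \right)} = 3 \cdot 4 = 12$)
$\frac{1}{k{\left(Z{\left(-9 \right)},-98 \right)}} = \frac{1}{28}$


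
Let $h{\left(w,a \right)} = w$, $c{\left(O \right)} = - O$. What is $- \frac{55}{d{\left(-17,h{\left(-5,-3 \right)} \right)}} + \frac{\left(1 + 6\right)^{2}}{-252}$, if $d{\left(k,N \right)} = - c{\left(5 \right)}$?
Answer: $- \frac{403}{36} \approx -11.194$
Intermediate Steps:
$d{\left(k,N \right)} = 5$ ($d{\left(k,N \right)} = - \left(-1\right) 5 = \left(-1\right) \left(-5\right) = 5$)
$- \frac{55}{d{\left(-17,h{\left(-5,-3 \right)} \right)}} + \frac{\left(1 + 6\right)^{2}}{-252} = - \frac{55}{5} + \frac{\left(1 + 6\right)^{2}}{-252} = \left(-55\right) \frac{1}{5} + 7^{2} \left(- \frac{1}{252}\right) = -11 + 49 \left(- \frac{1}{252}\right) = -11 - \frac{7}{36} = - \frac{403}{36}$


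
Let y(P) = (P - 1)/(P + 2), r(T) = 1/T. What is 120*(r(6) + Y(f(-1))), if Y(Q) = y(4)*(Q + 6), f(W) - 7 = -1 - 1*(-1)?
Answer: 800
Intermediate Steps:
f(W) = 7 (f(W) = 7 + (-1 - 1*(-1)) = 7 + (-1 + 1) = 7 + 0 = 7)
r(T) = 1/T
y(P) = (-1 + P)/(2 + P)
Y(Q) = 3 + Q/2 (Y(Q) = ((-1 + 4)/(2 + 4))*(Q + 6) = (3/6)*(6 + Q) = ((1/6)*3)*(6 + Q) = (6 + Q)/2 = 3 + Q/2)
120*(r(6) + Y(f(-1))) = 120*(1/6 + (3 + (1/2)*7)) = 120*(1/6 + (3 + 7/2)) = 120*(1/6 + 13/2) = 120*(20/3) = 800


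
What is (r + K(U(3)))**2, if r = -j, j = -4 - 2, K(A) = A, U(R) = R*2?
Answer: 144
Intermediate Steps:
U(R) = 2*R
j = -6
r = 6 (r = -1*(-6) = 6)
(r + K(U(3)))**2 = (6 + 2*3)**2 = (6 + 6)**2 = 12**2 = 144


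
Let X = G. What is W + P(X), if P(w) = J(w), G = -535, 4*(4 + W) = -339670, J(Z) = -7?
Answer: -169857/2 ≈ -84929.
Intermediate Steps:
W = -169843/2 (W = -4 + (¼)*(-339670) = -4 - 169835/2 = -169843/2 ≈ -84922.)
X = -535
P(w) = -7
W + P(X) = -169843/2 - 7 = -169857/2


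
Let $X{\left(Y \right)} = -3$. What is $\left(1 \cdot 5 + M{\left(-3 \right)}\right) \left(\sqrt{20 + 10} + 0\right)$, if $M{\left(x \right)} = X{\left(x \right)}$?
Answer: $2 \sqrt{30} \approx 10.954$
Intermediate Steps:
$M{\left(x \right)} = -3$
$\left(1 \cdot 5 + M{\left(-3 \right)}\right) \left(\sqrt{20 + 10} + 0\right) = \left(1 \cdot 5 - 3\right) \left(\sqrt{20 + 10} + 0\right) = \left(5 - 3\right) \left(\sqrt{30} + 0\right) = 2 \sqrt{30}$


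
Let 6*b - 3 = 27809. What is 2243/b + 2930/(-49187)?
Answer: 290234743/683994422 ≈ 0.42432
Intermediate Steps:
b = 13906/3 (b = 1/2 + (1/6)*27809 = 1/2 + 27809/6 = 13906/3 ≈ 4635.3)
2243/b + 2930/(-49187) = 2243/(13906/3) + 2930/(-49187) = 2243*(3/13906) + 2930*(-1/49187) = 6729/13906 - 2930/49187 = 290234743/683994422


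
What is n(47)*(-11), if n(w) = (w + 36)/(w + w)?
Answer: -913/94 ≈ -9.7128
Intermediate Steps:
n(w) = (36 + w)/(2*w) (n(w) = (36 + w)/((2*w)) = (36 + w)*(1/(2*w)) = (36 + w)/(2*w))
n(47)*(-11) = ((½)*(36 + 47)/47)*(-11) = ((½)*(1/47)*83)*(-11) = (83/94)*(-11) = -913/94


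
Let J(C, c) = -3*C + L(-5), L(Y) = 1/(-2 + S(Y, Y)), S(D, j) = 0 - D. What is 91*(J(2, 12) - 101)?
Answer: -29120/3 ≈ -9706.7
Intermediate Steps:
S(D, j) = -D
L(Y) = 1/(-2 - Y)
J(C, c) = 1/3 - 3*C (J(C, c) = -3*C - 1/(2 - 5) = -3*C - 1/(-3) = -3*C - 1*(-1/3) = -3*C + 1/3 = 1/3 - 3*C)
91*(J(2, 12) - 101) = 91*((1/3 - 3*2) - 101) = 91*((1/3 - 6) - 101) = 91*(-17/3 - 101) = 91*(-320/3) = -29120/3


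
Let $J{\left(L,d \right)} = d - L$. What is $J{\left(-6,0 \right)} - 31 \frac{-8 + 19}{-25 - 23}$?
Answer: $\frac{629}{48} \approx 13.104$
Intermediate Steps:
$J{\left(-6,0 \right)} - 31 \frac{-8 + 19}{-25 - 23} = \left(0 - -6\right) - 31 \frac{-8 + 19}{-25 - 23} = \left(0 + 6\right) - 31 \frac{11}{-48} = 6 - 31 \cdot 11 \left(- \frac{1}{48}\right) = 6 - - \frac{341}{48} = 6 + \frac{341}{48} = \frac{629}{48}$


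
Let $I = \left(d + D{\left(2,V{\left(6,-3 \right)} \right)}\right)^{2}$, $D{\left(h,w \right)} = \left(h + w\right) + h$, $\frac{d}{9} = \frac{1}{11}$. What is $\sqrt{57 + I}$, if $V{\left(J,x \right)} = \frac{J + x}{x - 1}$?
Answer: $\frac{\sqrt{142393}}{44} \approx 8.5761$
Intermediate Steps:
$d = \frac{9}{11} \approx 0.81818$
$V{\left(J,x \right)} = \frac{J + x}{-1 + x}$
$D{\left(h,w \right)} = w + 2 h$
$I = \frac{32041}{1936}$ ($I = \left(\frac{9}{11} + \left(\frac{6 - 3}{-1 - 3} + 2 \cdot 2\right)\right)^{2} = \left(\frac{9}{11} + \left(\frac{1}{-4} \cdot 3 + 4\right)\right)^{2} = \left(\frac{9}{11} + \left(\left(- \frac{1}{4}\right) 3 + 4\right)\right)^{2} = \left(\frac{9}{11} + \left(- \frac{3}{4} + 4\right)\right)^{2} = \left(\frac{9}{11} + \frac{13}{4}\right)^{2} = \left(\frac{179}{44}\right)^{2} = \frac{32041}{1936} \approx 16.55$)
$\sqrt{57 + I} = \sqrt{57 + \frac{32041}{1936}} = \sqrt{\frac{142393}{1936}} = \frac{\sqrt{142393}}{44}$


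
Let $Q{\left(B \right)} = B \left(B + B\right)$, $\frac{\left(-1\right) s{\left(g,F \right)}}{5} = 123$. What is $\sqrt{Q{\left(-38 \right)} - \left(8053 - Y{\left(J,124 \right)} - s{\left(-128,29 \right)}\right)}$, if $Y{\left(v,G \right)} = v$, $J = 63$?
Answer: $i \sqrt{5717} \approx 75.611 i$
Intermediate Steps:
$s{\left(g,F \right)} = -615$ ($s{\left(g,F \right)} = \left(-5\right) 123 = -615$)
$Q{\left(B \right)} = 2 B^{2}$ ($Q{\left(B \right)} = B 2 B = 2 B^{2}$)
$\sqrt{Q{\left(-38 \right)} - \left(8053 - Y{\left(J,124 \right)} - s{\left(-128,29 \right)}\right)} = \sqrt{2 \left(-38\right)^{2} + \left(\left(-615 + 63\right) - 8053\right)} = \sqrt{2 \cdot 1444 - 8605} = \sqrt{2888 - 8605} = \sqrt{-5717} = i \sqrt{5717}$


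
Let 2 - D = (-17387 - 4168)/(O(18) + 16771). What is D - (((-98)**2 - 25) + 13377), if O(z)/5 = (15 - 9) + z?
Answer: -387694459/16891 ≈ -22953.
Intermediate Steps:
O(z) = 30 + 5*z (O(z) = 5*((15 - 9) + z) = 5*(6 + z) = 30 + 5*z)
D = 55337/16891 (D = 2 - (-17387 - 4168)/((30 + 5*18) + 16771) = 2 - (-21555)/((30 + 90) + 16771) = 2 - (-21555)/(120 + 16771) = 2 - (-21555)/16891 = 2 - 1*(-21555/16891) = 2 + 21555/16891 = 55337/16891 ≈ 3.2761)
D - (((-98)**2 - 25) + 13377) = 55337/16891 - (((-98)**2 - 25) + 13377) = 55337/16891 - ((9604 - 25) + 13377) = 55337/16891 - (9579 + 13377) = 55337/16891 - 1*22956 = 55337/16891 - 22956 = -387694459/16891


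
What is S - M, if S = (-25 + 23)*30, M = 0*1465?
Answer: -60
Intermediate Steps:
M = 0
S = -60 (S = -2*30 = -60)
S - M = -60 - 1*0 = -60 + 0 = -60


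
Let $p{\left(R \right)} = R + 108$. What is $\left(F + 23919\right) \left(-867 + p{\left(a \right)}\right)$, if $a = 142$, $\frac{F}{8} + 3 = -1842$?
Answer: $-5651103$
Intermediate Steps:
$F = -14760$ ($F = -24 + 8 \left(-1842\right) = -24 - 14736 = -14760$)
$p{\left(R \right)} = 108 + R$
$\left(F + 23919\right) \left(-867 + p{\left(a \right)}\right) = \left(-14760 + 23919\right) \left(-867 + \left(108 + 142\right)\right) = 9159 \left(-867 + 250\right) = 9159 \left(-617\right) = -5651103$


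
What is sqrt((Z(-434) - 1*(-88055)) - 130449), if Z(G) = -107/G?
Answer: 3*I*sqrt(887235314)/434 ≈ 205.9*I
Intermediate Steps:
sqrt((Z(-434) - 1*(-88055)) - 130449) = sqrt((-107/(-434) - 1*(-88055)) - 130449) = sqrt((-107*(-1/434) + 88055) - 130449) = sqrt((107/434 + 88055) - 130449) = sqrt(38215977/434 - 130449) = sqrt(-18398889/434) = 3*I*sqrt(887235314)/434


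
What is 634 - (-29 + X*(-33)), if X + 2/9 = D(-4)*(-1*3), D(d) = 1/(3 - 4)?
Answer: 2264/3 ≈ 754.67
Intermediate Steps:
D(d) = -1 (D(d) = 1/(-1) = -1)
X = 25/9 (X = -2/9 - (-1)*3 = -2/9 - 1*(-3) = -2/9 + 3 = 25/9 ≈ 2.7778)
634 - (-29 + X*(-33)) = 634 - (-29 + (25/9)*(-33)) = 634 - (-29 - 275/3) = 634 - 1*(-362/3) = 634 + 362/3 = 2264/3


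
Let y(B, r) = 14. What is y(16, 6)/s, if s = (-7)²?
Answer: 2/7 ≈ 0.28571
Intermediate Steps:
s = 49
y(16, 6)/s = 14/49 = 14*(1/49) = 2/7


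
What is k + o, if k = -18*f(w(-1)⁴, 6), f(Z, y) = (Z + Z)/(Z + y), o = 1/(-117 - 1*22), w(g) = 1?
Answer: -5011/973 ≈ -5.1501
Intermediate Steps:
o = -1/139 (o = 1/(-117 - 22) = 1/(-139) = -1/139 ≈ -0.0071942)
f(Z, y) = 2*Z/(Z + y) (f(Z, y) = (2*Z)/(Z + y) = 2*Z/(Z + y))
k = -36/7 (k = -36*1⁴/(1⁴ + 6) = -36/(1 + 6) = -36/7 ≈ -5.1429)
k + o = -36/7 - 1/139 = -5011/973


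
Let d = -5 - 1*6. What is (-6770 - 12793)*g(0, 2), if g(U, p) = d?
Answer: 215193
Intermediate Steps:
d = -11 (d = -5 - 6 = -11)
g(U, p) = -11
(-6770 - 12793)*g(0, 2) = (-6770 - 12793)*(-11) = -19563*(-11) = 215193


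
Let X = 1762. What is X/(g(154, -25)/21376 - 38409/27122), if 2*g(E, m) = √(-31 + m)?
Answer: -14977022095476842496/12037349260251697 - 3463265456456576*I*√14/84261444821761879 ≈ -1244.2 - 0.15379*I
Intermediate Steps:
g(E, m) = √(-31 + m)/2
X/(g(154, -25)/21376 - 38409/27122) = 1762/((√(-31 - 25)/2)/21376 - 38409/27122) = 1762/((√(-56)/2)*(1/21376) - 38409*1/27122) = 1762/(((2*I*√14)/2)*(1/21376) - 38409/27122) = 1762/((I*√14)*(1/21376) - 38409/27122) = 1762/(I*√14/21376 - 38409/27122) = 1762/(-38409/27122 + I*√14/21376)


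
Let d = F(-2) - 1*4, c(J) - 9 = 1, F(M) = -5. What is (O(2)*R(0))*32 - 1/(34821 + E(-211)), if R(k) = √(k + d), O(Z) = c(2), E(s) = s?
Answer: -1/34610 + 960*I ≈ -2.8893e-5 + 960.0*I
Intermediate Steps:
c(J) = 10 (c(J) = 9 + 1 = 10)
O(Z) = 10
d = -9 (d = -5 - 1*4 = -5 - 4 = -9)
R(k) = √(-9 + k) (R(k) = √(k - 9) = √(-9 + k))
(O(2)*R(0))*32 - 1/(34821 + E(-211)) = (10*√(-9 + 0))*32 - 1/(34821 - 211) = (10*√(-9))*32 - 1/34610 = (10*(3*I))*32 - 1*1/34610 = (30*I)*32 - 1/34610 = 960*I - 1/34610 = -1/34610 + 960*I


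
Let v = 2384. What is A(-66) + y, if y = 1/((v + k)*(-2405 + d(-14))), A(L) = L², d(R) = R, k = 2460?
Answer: 51042022415/11717636 ≈ 4356.0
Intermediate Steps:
y = -1/11717636 (y = 1/((2384 + 2460)*(-2405 - 14)) = 1/(4844*(-2419)) = 1/(-11717636) = -1/11717636 ≈ -8.5341e-8)
A(-66) + y = (-66)² - 1/11717636 = 4356 - 1/11717636 = 51042022415/11717636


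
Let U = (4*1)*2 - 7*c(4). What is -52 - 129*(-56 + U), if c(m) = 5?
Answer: 10655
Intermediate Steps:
U = -27 (U = (4*1)*2 - 7*5 = 4*2 - 35 = 8 - 35 = -27)
-52 - 129*(-56 + U) = -52 - 129*(-56 - 27) = -52 - 129*(-83) = -52 + 10707 = 10655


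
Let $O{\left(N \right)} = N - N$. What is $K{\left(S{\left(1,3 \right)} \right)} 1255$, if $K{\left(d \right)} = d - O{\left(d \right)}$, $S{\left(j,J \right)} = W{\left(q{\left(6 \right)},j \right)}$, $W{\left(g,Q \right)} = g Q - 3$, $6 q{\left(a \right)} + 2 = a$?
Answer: $- \frac{8785}{3} \approx -2928.3$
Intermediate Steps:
$q{\left(a \right)} = - \frac{1}{3} + \frac{a}{6}$
$W{\left(g,Q \right)} = -3 + Q g$ ($W{\left(g,Q \right)} = Q g - 3 = -3 + Q g$)
$S{\left(j,J \right)} = -3 + \frac{2 j}{3}$ ($S{\left(j,J \right)} = -3 + j \left(- \frac{1}{3} + \frac{1}{6} \cdot 6\right) = -3 + j \left(- \frac{1}{3} + 1\right) = -3 + j \frac{2}{3} = -3 + \frac{2 j}{3}$)
$O{\left(N \right)} = 0$
$K{\left(d \right)} = d$ ($K{\left(d \right)} = d - 0 = d + 0 = d$)
$K{\left(S{\left(1,3 \right)} \right)} 1255 = \left(-3 + \frac{2}{3} \cdot 1\right) 1255 = \left(-3 + \frac{2}{3}\right) 1255 = \left(- \frac{7}{3}\right) 1255 = - \frac{8785}{3}$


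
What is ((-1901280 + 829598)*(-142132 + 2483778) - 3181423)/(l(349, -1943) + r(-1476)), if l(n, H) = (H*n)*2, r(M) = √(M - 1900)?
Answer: 1701711584722959465/919658208586 + 2509503049995*I*√211/459829104293 ≈ 1.8504e+6 + 79.274*I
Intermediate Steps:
r(M) = √(-1900 + M)
l(n, H) = 2*H*n
((-1901280 + 829598)*(-142132 + 2483778) - 3181423)/(l(349, -1943) + r(-1476)) = ((-1901280 + 829598)*(-142132 + 2483778) - 3181423)/(2*(-1943)*349 + √(-1900 - 1476)) = (-1071682*2341646 - 3181423)/(-1356214 + √(-3376)) = (-2509499868572 - 3181423)/(-1356214 + 4*I*√211) = -2509503049995/(-1356214 + 4*I*√211)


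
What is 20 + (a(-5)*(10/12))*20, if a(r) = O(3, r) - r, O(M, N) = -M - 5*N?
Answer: 470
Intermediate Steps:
a(r) = -3 - 6*r (a(r) = (-1*3 - 5*r) - r = (-3 - 5*r) - r = -3 - 6*r)
20 + (a(-5)*(10/12))*20 = 20 + ((-3 - 6*(-5))*(10/12))*20 = 20 + ((-3 + 30)*(10*(1/12)))*20 = 20 + (27*(5/6))*20 = 20 + (45/2)*20 = 20 + 450 = 470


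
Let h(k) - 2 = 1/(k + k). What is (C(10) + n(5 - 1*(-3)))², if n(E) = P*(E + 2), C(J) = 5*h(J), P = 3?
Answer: 25921/16 ≈ 1620.1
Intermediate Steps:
h(k) = 2 + 1/(2*k) (h(k) = 2 + 1/(k + k) = 2 + 1/(2*k))
C(J) = 10 + 5/(2*J) (C(J) = 5*(2 + 1/(2*J)) = 10 + 5/(2*J))
n(E) = 6 + 3*E (n(E) = 3*(E + 2) = 3*(2 + E) = 6 + 3*E)
(C(10) + n(5 - 1*(-3)))² = ((10 + (5/2)/10) + (6 + 3*(5 - 1*(-3))))² = ((10 + (5/2)*(⅒)) + (6 + 3*(5 + 3)))² = ((10 + ¼) + (6 + 3*8))² = (41/4 + (6 + 24))² = (41/4 + 30)² = (161/4)² = 25921/16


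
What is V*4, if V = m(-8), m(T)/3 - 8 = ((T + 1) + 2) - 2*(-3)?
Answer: 108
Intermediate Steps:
m(T) = 51 + 3*T (m(T) = 24 + 3*(((T + 1) + 2) - 2*(-3)) = 24 + 3*(((1 + T) + 2) + 6) = 24 + 3*((3 + T) + 6) = 24 + 3*(9 + T) = 24 + (27 + 3*T) = 51 + 3*T)
V = 27 (V = 51 + 3*(-8) = 51 - 24 = 27)
V*4 = 27*4 = 108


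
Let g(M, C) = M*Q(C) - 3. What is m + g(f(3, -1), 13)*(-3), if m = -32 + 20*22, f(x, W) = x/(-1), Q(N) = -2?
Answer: 399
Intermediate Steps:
f(x, W) = -x (f(x, W) = x*(-1) = -x)
m = 408 (m = -32 + 440 = 408)
g(M, C) = -3 - 2*M (g(M, C) = M*(-2) - 3 = -2*M - 3 = -3 - 2*M)
m + g(f(3, -1), 13)*(-3) = 408 + (-3 - (-2)*3)*(-3) = 408 + (-3 - 2*(-3))*(-3) = 408 + (-3 + 6)*(-3) = 408 + 3*(-3) = 408 - 9 = 399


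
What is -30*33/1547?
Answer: -990/1547 ≈ -0.63995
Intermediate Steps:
-30*33/1547 = -990*1/1547 = -990/1547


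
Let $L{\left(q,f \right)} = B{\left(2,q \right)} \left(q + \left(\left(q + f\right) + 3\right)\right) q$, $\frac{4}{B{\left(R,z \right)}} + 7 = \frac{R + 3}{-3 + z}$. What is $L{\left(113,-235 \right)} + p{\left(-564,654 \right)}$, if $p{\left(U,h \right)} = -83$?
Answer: $\frac{15655}{51} \approx 306.96$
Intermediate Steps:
$B{\left(R,z \right)} = \frac{4}{-7 + \frac{3 + R}{-3 + z}}$ ($B{\left(R,z \right)} = \frac{4}{-7 + \frac{R + 3}{-3 + z}} = \frac{4}{-7 + \frac{3 + R}{-3 + z}}$)
$L{\left(q,f \right)} = \frac{4 q \left(-3 + q\right) \left(3 + f + 2 q\right)}{26 - 7 q}$ ($L{\left(q,f \right)} = \frac{4 \left(-3 + q\right)}{24 + 2 - 7 q} \left(q + \left(\left(q + f\right) + 3\right)\right) q = \frac{4 \left(-3 + q\right)}{26 - 7 q} \left(q + \left(\left(f + q\right) + 3\right)\right) q = \frac{4 \left(-3 + q\right)}{26 - 7 q} \left(q + \left(3 + f + q\right)\right) q = \frac{4 \left(-3 + q\right)}{26 - 7 q} \left(3 + f + 2 q\right) q = \frac{4 \left(-3 + q\right) \left(3 + f + 2 q\right)}{26 - 7 q} q = \frac{4 q \left(-3 + q\right) \left(3 + f + 2 q\right)}{26 - 7 q}$)
$L{\left(113,-235 \right)} + p{\left(-564,654 \right)} = 4 \cdot 113 \frac{1}{26 - 791} \left(-3 + 113\right) \left(3 - 235 + 2 \cdot 113\right) - 83 = 4 \cdot 113 \frac{1}{26 - 791} \cdot 110 \left(3 - 235 + 226\right) - 83 = 4 \cdot 113 \frac{1}{-765} \cdot 110 \left(-6\right) - 83 = 4 \cdot 113 \left(- \frac{1}{765}\right) 110 \left(-6\right) - 83 = \frac{19888}{51} - 83 = \frac{15655}{51}$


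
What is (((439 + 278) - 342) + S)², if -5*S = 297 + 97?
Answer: 2193361/25 ≈ 87735.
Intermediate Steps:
S = -394/5 (S = -(297 + 97)/5 = -⅕*394 = -394/5 ≈ -78.800)
(((439 + 278) - 342) + S)² = (((439 + 278) - 342) - 394/5)² = ((717 - 342) - 394/5)² = (375 - 394/5)² = (1481/5)² = 2193361/25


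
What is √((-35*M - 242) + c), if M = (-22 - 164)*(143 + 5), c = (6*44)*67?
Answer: √980926 ≈ 990.42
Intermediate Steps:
c = 17688 (c = 264*67 = 17688)
M = -27528 (M = -186*148 = -27528)
√((-35*M - 242) + c) = √((-35*(-27528) - 242) + 17688) = √((963480 - 242) + 17688) = √(963238 + 17688) = √980926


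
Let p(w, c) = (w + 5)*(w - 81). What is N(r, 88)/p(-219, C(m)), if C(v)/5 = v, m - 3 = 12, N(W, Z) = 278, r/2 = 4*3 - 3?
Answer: 139/32100 ≈ 0.0043302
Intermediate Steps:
r = 18 (r = 2*(4*3 - 3) = 2*(12 - 3) = 2*9 = 18)
m = 15 (m = 3 + 12 = 15)
C(v) = 5*v
p(w, c) = (-81 + w)*(5 + w) (p(w, c) = (5 + w)*(-81 + w) = (-81 + w)*(5 + w))
N(r, 88)/p(-219, C(m)) = 278/(-405 + (-219)² - 76*(-219)) = 278/(-405 + 47961 + 16644) = 278/64200 = 278*(1/64200) = 139/32100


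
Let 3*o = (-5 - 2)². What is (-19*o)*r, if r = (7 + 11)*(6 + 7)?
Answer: -72618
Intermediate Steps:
o = 49/3 (o = (-5 - 2)²/3 = (⅓)*(-7)² = (⅓)*49 = 49/3 ≈ 16.333)
r = 234 (r = 18*13 = 234)
(-19*o)*r = -19*49/3*234 = -931/3*234 = -72618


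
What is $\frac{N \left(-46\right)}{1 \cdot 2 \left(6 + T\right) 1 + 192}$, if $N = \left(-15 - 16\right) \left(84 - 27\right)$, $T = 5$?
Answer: $\frac{40641}{107} \approx 379.82$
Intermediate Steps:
$N = -1767$ ($N = \left(-31\right) 57 = -1767$)
$\frac{N \left(-46\right)}{1 \cdot 2 \left(6 + T\right) 1 + 192} = \frac{\left(-1767\right) \left(-46\right)}{1 \cdot 2 \left(6 + 5\right) 1 + 192} = \frac{81282}{2 \cdot 11 \cdot 1 + 192} = \frac{81282}{2 \cdot 11 + 192} = \frac{81282}{22 + 192} = \frac{81282}{214} = 81282 \cdot \frac{1}{214} = \frac{40641}{107}$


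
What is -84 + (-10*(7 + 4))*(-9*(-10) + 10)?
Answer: -11084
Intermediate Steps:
-84 + (-10*(7 + 4))*(-9*(-10) + 10) = -84 + (-10*11)*(90 + 10) = -84 - 110*100 = -84 - 11000 = -11084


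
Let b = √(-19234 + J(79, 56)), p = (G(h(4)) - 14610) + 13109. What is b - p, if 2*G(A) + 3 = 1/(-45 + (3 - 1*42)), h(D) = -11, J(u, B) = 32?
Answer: 252421/168 + I*√19202 ≈ 1502.5 + 138.57*I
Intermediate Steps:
G(A) = -253/168 (G(A) = -3/2 + 1/(2*(-45 + (3 - 1*42))) = -3/2 + 1/(2*(-45 + (3 - 42))) = -3/2 + 1/(2*(-45 - 39)) = -3/2 + (½)/(-84) = -3/2 + (½)*(-1/84) = -3/2 - 1/168 = -253/168)
p = -252421/168 (p = (-253/168 - 14610) + 13109 = -2454733/168 + 13109 = -252421/168 ≈ -1502.5)
b = I*√19202 (b = √(-19234 + 32) = √(-19202) = I*√19202 ≈ 138.57*I)
b - p = I*√19202 - 1*(-252421/168) = I*√19202 + 252421/168 = 252421/168 + I*√19202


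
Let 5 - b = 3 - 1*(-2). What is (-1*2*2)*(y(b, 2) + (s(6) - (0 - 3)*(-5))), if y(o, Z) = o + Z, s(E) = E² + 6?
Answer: -116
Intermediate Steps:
s(E) = 6 + E²
b = 0 (b = 5 - (3 - 1*(-2)) = 5 - (3 + 2) = 5 - 1*5 = 5 - 5 = 0)
y(o, Z) = Z + o
(-1*2*2)*(y(b, 2) + (s(6) - (0 - 3)*(-5))) = (-1*2*2)*((2 + 0) + ((6 + 6²) - (0 - 3)*(-5))) = (-2*2)*(2 + ((6 + 36) - (-3)*(-5))) = -4*(2 + (42 - 1*15)) = -4*(2 + (42 - 15)) = -4*(2 + 27) = -4*29 = -116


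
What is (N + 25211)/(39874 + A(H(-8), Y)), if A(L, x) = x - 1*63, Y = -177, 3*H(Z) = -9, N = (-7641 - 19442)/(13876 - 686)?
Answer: 332506007/522772460 ≈ 0.63604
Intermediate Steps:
N = -27083/13190 ≈ -2.0533
H(Z) = -3 (H(Z) = (⅓)*(-9) = -3)
A(L, x) = -63 + x (A(L, x) = x - 63 = -63 + x)
(N + 25211)/(39874 + A(H(-8), Y)) = (-27083/13190 + 25211)/(39874 + (-63 - 177)) = 332506007/(13190*(39874 - 240)) = (332506007/13190)/39634 = (332506007/13190)*(1/39634) = 332506007/522772460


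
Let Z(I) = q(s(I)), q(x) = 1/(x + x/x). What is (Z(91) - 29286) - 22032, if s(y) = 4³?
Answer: -3335669/65 ≈ -51318.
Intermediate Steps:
s(y) = 64
q(x) = 1/(1 + x) (q(x) = 1/(x + 1) = 1/(1 + x))
Z(I) = 1/65 (Z(I) = 1/(1 + 64) = 1/65)
(Z(91) - 29286) - 22032 = (1/65 - 29286) - 22032 = -1903589/65 - 22032 = -3335669/65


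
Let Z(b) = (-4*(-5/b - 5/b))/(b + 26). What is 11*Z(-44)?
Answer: 5/9 ≈ 0.55556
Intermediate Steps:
Z(b) = 40/(b*(26 + b)) (Z(b) = (-(-40)/b)/(26 + b) = (40/b)/(26 + b) = 40/(b*(26 + b)))
11*Z(-44) = 11*(40/(-44*(26 - 44))) = 11*(40*(-1/44)/(-18)) = 11*(40*(-1/44)*(-1/18)) = 11*(5/99) = 5/9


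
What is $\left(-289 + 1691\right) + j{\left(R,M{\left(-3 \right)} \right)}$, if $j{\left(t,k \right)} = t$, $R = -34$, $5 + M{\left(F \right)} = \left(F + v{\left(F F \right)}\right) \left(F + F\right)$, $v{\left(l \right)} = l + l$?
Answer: $1368$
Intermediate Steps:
$v{\left(l \right)} = 2 l$
$M{\left(F \right)} = -5 + 2 F \left(F + 2 F^{2}\right)$ ($M{\left(F \right)} = -5 + \left(F + 2 F F\right) \left(F + F\right) = -5 + \left(F + 2 F^{2}\right) 2 F = -5 + 2 F \left(F + 2 F^{2}\right)$)
$\left(-289 + 1691\right) + j{\left(R,M{\left(-3 \right)} \right)} = \left(-289 + 1691\right) - 34 = 1402 - 34 = 1368$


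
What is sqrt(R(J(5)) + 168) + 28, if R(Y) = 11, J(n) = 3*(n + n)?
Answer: 28 + sqrt(179) ≈ 41.379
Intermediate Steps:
J(n) = 6*n (J(n) = 3*(2*n) = 6*n)
sqrt(R(J(5)) + 168) + 28 = sqrt(11 + 168) + 28 = sqrt(179) + 28 = 28 + sqrt(179)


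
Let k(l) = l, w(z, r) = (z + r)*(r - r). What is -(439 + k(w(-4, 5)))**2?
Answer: -192721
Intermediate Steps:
w(z, r) = 0 (w(z, r) = (r + z)*0 = 0)
-(439 + k(w(-4, 5)))**2 = -(439 + 0)**2 = -1*439**2 = -1*192721 = -192721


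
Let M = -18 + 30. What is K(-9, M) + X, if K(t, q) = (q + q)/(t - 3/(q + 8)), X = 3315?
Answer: 202055/61 ≈ 3312.4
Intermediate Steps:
M = 12
K(t, q) = 2*q/(t - 3/(8 + q)) (K(t, q) = (2*q)/(t - 3/(8 + q)) = 2*q/(t - 3/(8 + q)))
K(-9, M) + X = 2*12*(8 + 12)/(-3 + 8*(-9) + 12*(-9)) + 3315 = 2*12*20/(-3 - 72 - 108) + 3315 = 2*12*20/(-183) + 3315 = 2*12*(-1/183)*20 + 3315 = -160/61 + 3315 = 202055/61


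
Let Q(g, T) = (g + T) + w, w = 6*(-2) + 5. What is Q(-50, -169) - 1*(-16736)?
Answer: 16510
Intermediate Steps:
w = -7 (w = -12 + 5 = -7)
Q(g, T) = -7 + T + g (Q(g, T) = (g + T) - 7 = (T + g) - 7 = -7 + T + g)
Q(-50, -169) - 1*(-16736) = (-7 - 169 - 50) - 1*(-16736) = -226 + 16736 = 16510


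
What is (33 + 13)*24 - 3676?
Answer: -2572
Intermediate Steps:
(33 + 13)*24 - 3676 = 46*24 - 3676 = 1104 - 3676 = -2572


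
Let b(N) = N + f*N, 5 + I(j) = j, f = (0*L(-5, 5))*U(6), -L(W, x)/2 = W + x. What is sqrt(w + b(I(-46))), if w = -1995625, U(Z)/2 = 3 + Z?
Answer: 2*I*sqrt(498919) ≈ 1412.7*I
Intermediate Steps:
L(W, x) = -2*W - 2*x (L(W, x) = -2*(W + x) = -2*W - 2*x)
U(Z) = 6 + 2*Z (U(Z) = 2*(3 + Z) = 6 + 2*Z)
f = 0 (f = (0*(-2*(-5) - 2*5))*(6 + 2*6) = (0*(10 - 10))*(6 + 12) = (0*0)*18 = 0*18 = 0)
I(j) = -5 + j
b(N) = N (b(N) = N + 0*N = N + 0 = N)
sqrt(w + b(I(-46))) = sqrt(-1995625 + (-5 - 46)) = sqrt(-1995625 - 51) = sqrt(-1995676) = 2*I*sqrt(498919)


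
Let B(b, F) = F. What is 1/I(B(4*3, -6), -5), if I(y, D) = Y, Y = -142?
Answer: -1/142 ≈ -0.0070423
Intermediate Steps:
I(y, D) = -142
1/I(B(4*3, -6), -5) = 1/(-142) = -1/142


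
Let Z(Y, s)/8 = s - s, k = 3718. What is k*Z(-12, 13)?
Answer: 0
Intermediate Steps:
Z(Y, s) = 0 (Z(Y, s) = 8*(s - s) = 8*0 = 0)
k*Z(-12, 13) = 3718*0 = 0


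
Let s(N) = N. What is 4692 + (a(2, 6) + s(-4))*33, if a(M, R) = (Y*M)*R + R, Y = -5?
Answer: 2778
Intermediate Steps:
a(M, R) = R - 5*M*R (a(M, R) = (-5*M)*R + R = -5*M*R + R = R - 5*M*R)
4692 + (a(2, 6) + s(-4))*33 = 4692 + (6*(1 - 5*2) - 4)*33 = 4692 + (6*(1 - 10) - 4)*33 = 4692 + (6*(-9) - 4)*33 = 4692 + (-54 - 4)*33 = 4692 - 58*33 = 4692 - 1914 = 2778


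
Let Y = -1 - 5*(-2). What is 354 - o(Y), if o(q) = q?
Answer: 345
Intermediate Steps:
Y = 9 (Y = -1 + 10 = 9)
354 - o(Y) = 354 - 1*9 = 354 - 9 = 345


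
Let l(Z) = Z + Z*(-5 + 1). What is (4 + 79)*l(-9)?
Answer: 2241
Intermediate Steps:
l(Z) = -3*Z (l(Z) = Z + Z*(-4) = Z - 4*Z = -3*Z)
(4 + 79)*l(-9) = (4 + 79)*(-3*(-9)) = 83*27 = 2241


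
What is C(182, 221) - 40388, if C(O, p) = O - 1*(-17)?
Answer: -40189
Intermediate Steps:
C(O, p) = 17 + O (C(O, p) = O + 17 = 17 + O)
C(182, 221) - 40388 = (17 + 182) - 40388 = 199 - 40388 = -40189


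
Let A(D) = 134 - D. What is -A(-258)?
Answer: -392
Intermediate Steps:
-A(-258) = -(134 - 1*(-258)) = -(134 + 258) = -1*392 = -392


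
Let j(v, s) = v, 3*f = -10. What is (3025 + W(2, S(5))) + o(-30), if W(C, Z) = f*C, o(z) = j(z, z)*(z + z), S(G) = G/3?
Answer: 14455/3 ≈ 4818.3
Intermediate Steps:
f = -10/3 (f = (⅓)*(-10) = -10/3 ≈ -3.3333)
S(G) = G/3 (S(G) = G*(⅓) = G/3)
o(z) = 2*z² (o(z) = z*(z + z) = z*(2*z) = 2*z²)
W(C, Z) = -10*C/3
(3025 + W(2, S(5))) + o(-30) = (3025 - 10/3*2) + 2*(-30)² = (3025 - 20/3) + 2*900 = 9055/3 + 1800 = 14455/3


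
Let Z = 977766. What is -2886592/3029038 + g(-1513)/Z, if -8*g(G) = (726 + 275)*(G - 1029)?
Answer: -3717944424295/5923380738216 ≈ -0.62767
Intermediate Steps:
g(G) = 1030029/8 - 1001*G/8 (g(G) = -(726 + 275)*(G - 1029)/8 = -1001*(-1029 + G)/8 = -(-1030029 + 1001*G)/8 = 1030029/8 - 1001*G/8)
-2886592/3029038 + g(-1513)/Z = -2886592/3029038 + (1030029/8 - 1001/8*(-1513))/977766 = -2886592*1/3029038 + (1030029/8 + 1514513/8)*(1/977766) = -1443296/1514519 + (1272271/4)*(1/977766) = -1443296/1514519 + 1272271/3911064 = -3717944424295/5923380738216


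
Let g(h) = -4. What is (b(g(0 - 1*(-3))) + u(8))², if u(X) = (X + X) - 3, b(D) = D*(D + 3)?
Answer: 289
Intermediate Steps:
b(D) = D*(3 + D)
u(X) = -3 + 2*X (u(X) = 2*X - 3 = -3 + 2*X)
(b(g(0 - 1*(-3))) + u(8))² = (-4*(3 - 4) + (-3 + 2*8))² = (-4*(-1) + (-3 + 16))² = (4 + 13)² = 17² = 289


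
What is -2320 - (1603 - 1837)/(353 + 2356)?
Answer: -698294/301 ≈ -2319.9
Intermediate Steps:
-2320 - (1603 - 1837)/(353 + 2356) = -2320 - (-234)/2709 = -2320 - 1*(-26/301) = -2320 + 26/301 = -698294/301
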